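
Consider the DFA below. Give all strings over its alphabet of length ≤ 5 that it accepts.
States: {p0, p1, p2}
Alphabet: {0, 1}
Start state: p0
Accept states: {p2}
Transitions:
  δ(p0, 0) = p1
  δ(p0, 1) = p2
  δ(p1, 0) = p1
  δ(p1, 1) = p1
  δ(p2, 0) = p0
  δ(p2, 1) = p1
1, 101, 10101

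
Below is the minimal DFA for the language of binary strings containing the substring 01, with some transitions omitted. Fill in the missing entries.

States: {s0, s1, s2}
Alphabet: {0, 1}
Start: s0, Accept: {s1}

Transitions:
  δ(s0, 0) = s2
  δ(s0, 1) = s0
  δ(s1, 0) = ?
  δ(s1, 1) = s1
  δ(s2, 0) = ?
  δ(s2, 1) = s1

From the language and accept set, identify what each state tracks — s0: no 0 seen yet; s1: substring 01 seen; s2: seen a 0, waiting for 1.
Each missing δ(q, a) is the state matching the new tracked value after reading a.
δ(s1, 0) = s1; δ(s2, 0) = s2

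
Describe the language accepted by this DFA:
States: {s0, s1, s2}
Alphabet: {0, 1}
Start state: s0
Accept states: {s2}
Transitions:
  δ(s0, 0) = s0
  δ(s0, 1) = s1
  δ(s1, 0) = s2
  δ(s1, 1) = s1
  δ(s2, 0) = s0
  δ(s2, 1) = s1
Testing a few strings:
  '111' → reject
  '00' → reject
  '110' → accept
  '11' → reject
State roles: s0=no suffix match; s1=one trailing 1; s2=suffix is 10
All binary strings ending with 10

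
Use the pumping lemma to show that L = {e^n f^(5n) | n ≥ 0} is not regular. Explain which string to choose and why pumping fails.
Assume L is regular with pumping length p. Idea: pumping the e-block breaks the 1:5 ratio.
Choose s = e^p f^(5p) (length 6p ≥ p). By the pumping lemma, s = xyz with |xy| ≤ p, |y| > 0, so y = e^k with k ≥ 1. Then xy²z = e^(p+k) f^(5p). For this to be in L we would need 5p = 5(p+k), i.e. 5k = 0, contradicting k ≥ 1. So xy²z ∉ L.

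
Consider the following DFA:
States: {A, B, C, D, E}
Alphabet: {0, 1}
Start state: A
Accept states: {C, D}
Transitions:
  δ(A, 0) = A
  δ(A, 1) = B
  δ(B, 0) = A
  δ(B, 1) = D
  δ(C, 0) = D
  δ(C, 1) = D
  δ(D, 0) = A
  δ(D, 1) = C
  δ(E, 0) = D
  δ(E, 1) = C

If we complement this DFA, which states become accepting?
Complement accept states = All states \ Original accept states
= {A, B, C, D, E} \ {C, D}
{A, B, E}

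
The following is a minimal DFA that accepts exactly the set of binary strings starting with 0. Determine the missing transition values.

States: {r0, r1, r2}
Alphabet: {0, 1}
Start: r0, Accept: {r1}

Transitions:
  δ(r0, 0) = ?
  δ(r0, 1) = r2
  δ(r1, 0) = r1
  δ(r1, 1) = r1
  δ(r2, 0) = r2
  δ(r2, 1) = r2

From the language and accept set, identify what each state tracks — r0: no input read; r1: started with 0; r2: started with 1 (dead).
Each missing δ(q, a) is the state matching the new tracked value after reading a.
δ(r0, 0) = r1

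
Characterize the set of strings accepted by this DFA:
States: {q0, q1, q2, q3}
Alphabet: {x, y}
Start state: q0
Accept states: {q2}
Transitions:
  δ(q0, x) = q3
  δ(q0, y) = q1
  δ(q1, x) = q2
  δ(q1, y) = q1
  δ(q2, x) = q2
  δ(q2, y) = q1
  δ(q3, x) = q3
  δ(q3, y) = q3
Testing a few strings:
  'xx' → reject
  'xyx' → reject
  'xy' → reject
  'xyxy' → reject
State roles: q0=no input read; q1=started with y, last symbol y; q2=started with y, last symbol x; q3=started with x (dead)
All strings over {x,y} that start with y and end with x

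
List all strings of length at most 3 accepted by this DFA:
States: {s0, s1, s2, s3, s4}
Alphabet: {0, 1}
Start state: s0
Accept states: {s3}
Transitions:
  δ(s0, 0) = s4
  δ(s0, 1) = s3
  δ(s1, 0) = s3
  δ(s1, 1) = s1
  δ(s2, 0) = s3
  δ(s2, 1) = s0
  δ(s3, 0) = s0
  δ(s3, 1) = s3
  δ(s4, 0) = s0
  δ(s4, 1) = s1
1, 11, 001, 010, 101, 111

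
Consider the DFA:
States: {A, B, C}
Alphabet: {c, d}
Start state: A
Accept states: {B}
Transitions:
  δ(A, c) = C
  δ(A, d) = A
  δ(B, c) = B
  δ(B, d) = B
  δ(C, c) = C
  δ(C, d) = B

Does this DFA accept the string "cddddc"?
Processing string "cddddc":
  A --c--> C
  C --d--> B
  B --d--> B
  B --d--> B
  B --d--> B
  B --c--> B
Final state: B
Accept states: {B}
Yes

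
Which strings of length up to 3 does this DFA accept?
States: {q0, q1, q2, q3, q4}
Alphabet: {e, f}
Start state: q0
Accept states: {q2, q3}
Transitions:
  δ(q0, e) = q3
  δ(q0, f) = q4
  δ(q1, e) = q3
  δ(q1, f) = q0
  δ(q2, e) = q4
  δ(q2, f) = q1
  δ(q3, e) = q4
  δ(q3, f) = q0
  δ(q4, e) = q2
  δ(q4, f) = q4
e, fe, eee, efe, ffe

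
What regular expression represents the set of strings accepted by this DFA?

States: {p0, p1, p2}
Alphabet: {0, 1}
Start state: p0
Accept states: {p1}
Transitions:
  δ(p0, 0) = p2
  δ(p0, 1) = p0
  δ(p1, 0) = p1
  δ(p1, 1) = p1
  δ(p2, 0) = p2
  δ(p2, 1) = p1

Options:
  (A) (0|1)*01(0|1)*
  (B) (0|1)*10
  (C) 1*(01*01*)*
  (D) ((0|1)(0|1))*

Check each option against the DFA on short strings; one disagreement eliminates an option:
  (A) (0|1)*01(0|1)*: agrees with the DFA on every string of length ≤ 6
  (B) (0|1)*10: on '01' the DFA goes p0 → p2 → p1 and accepts (p1 ∈ Accept), but the regex does not match it → eliminate
  (C) 1*(01*01*)*: on ε the DFA stays in p0 and rejects (p0 ∉ Accept), but the regex matches it → eliminate
  (D) ((0|1)(0|1))*: on ε the DFA stays in p0 and rejects (p0 ∉ Accept), but the regex matches it → eliminate
Only (A) is consistent with the DFA.
(A) (0|1)*01(0|1)*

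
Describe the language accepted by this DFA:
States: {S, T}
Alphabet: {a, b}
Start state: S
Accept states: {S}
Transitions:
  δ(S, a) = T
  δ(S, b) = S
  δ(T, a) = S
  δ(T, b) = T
Testing a few strings:
  'a' → reject
  'ab' → reject
  'b' → accept
  'bb' → accept
State roles: S=even number of a's so far; T=odd number of a's so far
All strings over {a,b} with an even number of a's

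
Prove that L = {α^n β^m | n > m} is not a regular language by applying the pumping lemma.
Assume L is regular with pumping length p. Idea: pumping down the α-block drops the α-count to at most the β-count.
Choose s = α^(p+1) β^p ∈ L (|s| = 2p+1 ≥ p). By the pumping lemma, s = xyz with |xy| ≤ p, |y| > 0, so y = α^k with k ≥ 1. Take i = 0: xz = α^(p+1−k) β^p. Since k ≥ 1, p+1−k ≤ p, so the number of α's is no longer strictly greater than the number of β's, hence xz ∉ L.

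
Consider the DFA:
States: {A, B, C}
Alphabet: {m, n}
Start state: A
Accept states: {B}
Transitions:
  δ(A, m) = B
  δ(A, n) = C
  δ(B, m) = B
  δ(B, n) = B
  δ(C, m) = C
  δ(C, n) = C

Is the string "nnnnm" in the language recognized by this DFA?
Processing string "nnnnm":
  A --n--> C
  C --n--> C
  C --n--> C
  C --n--> C
  C --m--> C
Final state: C
Accept states: {B}
No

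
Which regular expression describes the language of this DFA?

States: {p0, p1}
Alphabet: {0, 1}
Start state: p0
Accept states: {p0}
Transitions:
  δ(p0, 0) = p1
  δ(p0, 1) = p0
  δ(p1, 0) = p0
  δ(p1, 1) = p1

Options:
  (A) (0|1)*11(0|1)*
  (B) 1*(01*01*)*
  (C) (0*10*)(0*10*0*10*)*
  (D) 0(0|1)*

Check each option against the DFA on short strings; one disagreement eliminates an option:
  (A) (0|1)*11(0|1)*: on ε the DFA stays in p0 and accepts (p0 ∈ Accept), but the regex does not match it → eliminate
  (B) 1*(01*01*)*: agrees with the DFA on every string of length ≤ 6
  (C) (0*10*)(0*10*0*10*)*: on ε the DFA stays in p0 and accepts (p0 ∈ Accept), but the regex does not match it → eliminate
  (D) 0(0|1)*: on ε the DFA stays in p0 and accepts (p0 ∈ Accept), but the regex does not match it → eliminate
Only (B) is consistent with the DFA.
(B) 1*(01*01*)*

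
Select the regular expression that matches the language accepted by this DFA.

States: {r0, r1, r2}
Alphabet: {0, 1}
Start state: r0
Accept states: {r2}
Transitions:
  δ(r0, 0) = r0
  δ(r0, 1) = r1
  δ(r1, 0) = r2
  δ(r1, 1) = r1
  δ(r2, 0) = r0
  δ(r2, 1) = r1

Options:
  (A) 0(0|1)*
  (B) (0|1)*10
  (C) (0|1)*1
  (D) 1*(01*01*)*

Check each option against the DFA on short strings; one disagreement eliminates an option:
  (A) 0(0|1)*: on '0' the DFA goes r0 → r0 and rejects (r0 ∉ Accept), but the regex matches it → eliminate
  (B) (0|1)*10: agrees with the DFA on every string of length ≤ 6
  (C) (0|1)*1: on '1' the DFA goes r0 → r1 and rejects (r1 ∉ Accept), but the regex matches it → eliminate
  (D) 1*(01*01*)*: on ε the DFA stays in r0 and rejects (r0 ∉ Accept), but the regex matches it → eliminate
Only (B) is consistent with the DFA.
(B) (0|1)*10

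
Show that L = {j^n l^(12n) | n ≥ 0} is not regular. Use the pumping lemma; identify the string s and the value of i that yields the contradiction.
Assume L is regular with pumping length p. Idea: pumping the j-block breaks the 1:12 ratio.
Choose s = j^p l^(12p) (length 13p ≥ p). By the pumping lemma, s = xyz with |xy| ≤ p, |y| > 0, so y = j^k with k ≥ 1. Then xy²z = j^(p+k) l^(12p). For this to be in L we would need 12p = 12(p+k), i.e. 12k = 0, contradicting k ≥ 1. So xy²z ∉ L.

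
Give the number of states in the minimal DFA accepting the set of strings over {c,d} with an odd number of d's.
By Myhill–Nerode, count the distinguishable equivalence classes: two classes — parity of the count of d's.
2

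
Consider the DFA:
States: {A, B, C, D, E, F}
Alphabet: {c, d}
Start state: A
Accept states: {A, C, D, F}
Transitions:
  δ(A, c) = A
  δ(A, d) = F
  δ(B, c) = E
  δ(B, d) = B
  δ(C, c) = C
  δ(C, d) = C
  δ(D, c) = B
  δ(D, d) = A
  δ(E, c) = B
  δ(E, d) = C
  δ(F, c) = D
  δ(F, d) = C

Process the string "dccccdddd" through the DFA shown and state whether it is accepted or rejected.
Processing string "dccccdddd":
  A --d--> F
  F --c--> D
  D --c--> B
  B --c--> E
  E --c--> B
  B --d--> B
  B --d--> B
  B --d--> B
  B --d--> B
Final state: B
Accept states: {A, C, D, F}
No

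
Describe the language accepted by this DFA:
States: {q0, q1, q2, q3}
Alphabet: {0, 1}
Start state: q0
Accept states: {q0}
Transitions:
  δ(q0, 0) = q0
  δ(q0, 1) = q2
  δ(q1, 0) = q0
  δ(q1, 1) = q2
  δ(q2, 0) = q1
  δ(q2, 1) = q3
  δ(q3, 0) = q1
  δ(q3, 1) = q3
Testing a few strings:
  '001' → reject
  '0001' → reject
  '00' → accept
  '01' → reject
State roles: q0=value ≡ 0 (mod 4); q1=value ≡ 2 (mod 4); q2=value ≡ 1 (mod 4); q3=value ≡ 3 (mod 4)
All binary strings representing a multiple of 4 (read in base 2; leading zeros allowed and ε counts as 0)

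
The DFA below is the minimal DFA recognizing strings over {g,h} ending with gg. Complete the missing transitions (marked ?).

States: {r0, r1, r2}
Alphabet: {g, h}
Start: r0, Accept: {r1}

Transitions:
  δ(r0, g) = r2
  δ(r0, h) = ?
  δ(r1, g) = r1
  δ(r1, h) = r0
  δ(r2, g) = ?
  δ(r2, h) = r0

From the language and accept set, identify what each state tracks — r0: last symbol not g; r1: two trailing g's; r2: one trailing g.
Each missing δ(q, a) is the state matching the new tracked value after reading a.
δ(r0, h) = r0; δ(r2, g) = r1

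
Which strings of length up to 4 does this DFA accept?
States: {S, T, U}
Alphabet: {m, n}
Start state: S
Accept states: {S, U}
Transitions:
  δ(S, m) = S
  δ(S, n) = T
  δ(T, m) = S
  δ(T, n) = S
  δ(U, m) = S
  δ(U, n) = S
ε, m, mm, nm, nn, mmm, mnm, mnn, nmm, nnm, mmmm, mmnm, mmnn, mnmm, mnnm, nmmm, nmnm, nmnn, nnmm, nnnm, nnnn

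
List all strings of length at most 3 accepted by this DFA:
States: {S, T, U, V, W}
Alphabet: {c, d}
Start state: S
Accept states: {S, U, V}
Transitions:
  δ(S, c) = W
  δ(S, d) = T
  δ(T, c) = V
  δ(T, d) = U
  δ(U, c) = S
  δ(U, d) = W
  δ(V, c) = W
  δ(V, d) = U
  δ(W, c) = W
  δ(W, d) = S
ε, cd, dc, dd, ccd, dcd, ddc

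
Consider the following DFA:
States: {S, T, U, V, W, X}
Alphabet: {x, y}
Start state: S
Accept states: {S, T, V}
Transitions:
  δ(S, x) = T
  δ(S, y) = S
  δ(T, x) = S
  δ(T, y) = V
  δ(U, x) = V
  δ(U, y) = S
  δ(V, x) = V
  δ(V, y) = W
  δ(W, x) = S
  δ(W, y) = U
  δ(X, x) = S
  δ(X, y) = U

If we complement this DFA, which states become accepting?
Complement accept states = All states \ Original accept states
= {S, T, U, V, W, X} \ {S, T, V}
{U, W, X}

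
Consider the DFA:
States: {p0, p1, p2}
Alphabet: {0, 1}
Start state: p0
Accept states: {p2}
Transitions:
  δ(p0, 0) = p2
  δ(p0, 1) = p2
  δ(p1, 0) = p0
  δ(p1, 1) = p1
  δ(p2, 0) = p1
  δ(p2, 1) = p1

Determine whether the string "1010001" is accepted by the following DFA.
Processing string "1010001":
  p0 --1--> p2
  p2 --0--> p1
  p1 --1--> p1
  p1 --0--> p0
  p0 --0--> p2
  p2 --0--> p1
  p1 --1--> p1
Final state: p1
Accept states: {p2}
No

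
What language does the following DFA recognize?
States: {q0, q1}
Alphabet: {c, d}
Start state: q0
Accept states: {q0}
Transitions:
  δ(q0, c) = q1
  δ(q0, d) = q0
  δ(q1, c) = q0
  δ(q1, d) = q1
Testing a few strings:
  'cc' → accept
  'ccc' → reject
  'c' → reject
  'ccd' → accept
State roles: q0=even number of c's so far; q1=odd number of c's so far
All strings over {c,d} with an even number of c's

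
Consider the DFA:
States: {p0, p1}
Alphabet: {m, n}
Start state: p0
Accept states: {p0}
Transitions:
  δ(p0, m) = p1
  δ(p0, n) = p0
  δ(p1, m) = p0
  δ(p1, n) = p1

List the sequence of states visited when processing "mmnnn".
read 'm': p0 → p1
  read 'm': p1 → p0
  read 'n': p0 → p0
  read 'n': p0 → p0
  read 'n': p0 → p0
p0 -> p1 -> p0 -> p0 -> p0 -> p0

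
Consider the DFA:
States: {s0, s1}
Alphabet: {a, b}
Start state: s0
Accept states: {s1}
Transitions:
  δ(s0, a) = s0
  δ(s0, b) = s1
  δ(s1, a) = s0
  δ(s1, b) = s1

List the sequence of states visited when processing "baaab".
read 'b': s0 → s1
  read 'a': s1 → s0
  read 'a': s0 → s0
  read 'a': s0 → s0
  read 'b': s0 → s1
s0 -> s1 -> s0 -> s0 -> s0 -> s1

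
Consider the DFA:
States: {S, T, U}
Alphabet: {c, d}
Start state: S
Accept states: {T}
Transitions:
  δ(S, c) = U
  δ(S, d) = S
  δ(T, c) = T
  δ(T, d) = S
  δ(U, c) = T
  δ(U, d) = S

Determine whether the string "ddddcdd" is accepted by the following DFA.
Processing string "ddddcdd":
  S --d--> S
  S --d--> S
  S --d--> S
  S --d--> S
  S --c--> U
  U --d--> S
  S --d--> S
Final state: S
Accept states: {T}
No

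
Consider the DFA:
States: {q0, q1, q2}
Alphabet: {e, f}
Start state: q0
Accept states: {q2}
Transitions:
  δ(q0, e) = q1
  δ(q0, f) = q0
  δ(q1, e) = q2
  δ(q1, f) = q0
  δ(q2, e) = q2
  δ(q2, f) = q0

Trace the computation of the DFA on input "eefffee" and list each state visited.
read 'e': q0 → q1
  read 'e': q1 → q2
  read 'f': q2 → q0
  read 'f': q0 → q0
  read 'f': q0 → q0
  read 'e': q0 → q1
  read 'e': q1 → q2
q0 -> q1 -> q2 -> q0 -> q0 -> q0 -> q1 -> q2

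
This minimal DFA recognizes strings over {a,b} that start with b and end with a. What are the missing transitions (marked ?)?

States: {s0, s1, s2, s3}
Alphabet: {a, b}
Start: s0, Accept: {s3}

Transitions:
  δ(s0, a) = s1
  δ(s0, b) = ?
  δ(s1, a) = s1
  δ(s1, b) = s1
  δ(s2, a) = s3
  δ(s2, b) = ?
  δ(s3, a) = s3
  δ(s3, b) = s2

From the language and accept set, identify what each state tracks — s0: no input read; s1: started with a (dead); s2: started with b, last symbol b; s3: started with b, last symbol a.
Each missing δ(q, a) is the state matching the new tracked value after reading a.
δ(s0, b) = s2; δ(s2, b) = s2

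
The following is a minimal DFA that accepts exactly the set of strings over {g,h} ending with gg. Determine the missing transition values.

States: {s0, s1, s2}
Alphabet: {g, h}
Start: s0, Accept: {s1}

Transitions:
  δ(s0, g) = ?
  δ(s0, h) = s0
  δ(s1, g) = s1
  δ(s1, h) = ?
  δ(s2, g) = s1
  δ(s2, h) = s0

From the language and accept set, identify what each state tracks — s0: last symbol not g; s1: two trailing g's; s2: one trailing g.
Each missing δ(q, a) is the state matching the new tracked value after reading a.
δ(s0, g) = s2; δ(s1, h) = s0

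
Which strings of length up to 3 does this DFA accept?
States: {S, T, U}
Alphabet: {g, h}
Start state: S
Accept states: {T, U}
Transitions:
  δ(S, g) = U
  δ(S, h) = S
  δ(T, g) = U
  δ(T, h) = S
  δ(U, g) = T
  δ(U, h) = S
g, gg, hg, ggg, ghg, hgg, hhg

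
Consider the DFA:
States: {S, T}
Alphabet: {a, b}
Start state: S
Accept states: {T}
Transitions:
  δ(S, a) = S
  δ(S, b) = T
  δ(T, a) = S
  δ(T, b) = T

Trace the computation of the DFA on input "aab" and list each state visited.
read 'a': S → S
  read 'a': S → S
  read 'b': S → T
S -> S -> S -> T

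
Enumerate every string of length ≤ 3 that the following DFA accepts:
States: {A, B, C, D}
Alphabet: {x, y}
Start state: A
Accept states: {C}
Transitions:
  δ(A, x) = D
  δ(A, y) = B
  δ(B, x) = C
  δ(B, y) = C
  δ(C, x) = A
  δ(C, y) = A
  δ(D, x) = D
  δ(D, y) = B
yx, yy, xyx, xyy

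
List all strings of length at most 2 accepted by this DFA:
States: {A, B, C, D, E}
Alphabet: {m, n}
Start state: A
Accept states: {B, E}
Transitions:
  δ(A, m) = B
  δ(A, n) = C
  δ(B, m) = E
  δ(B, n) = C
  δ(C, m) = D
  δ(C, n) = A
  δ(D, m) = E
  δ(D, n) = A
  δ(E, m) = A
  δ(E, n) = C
m, mm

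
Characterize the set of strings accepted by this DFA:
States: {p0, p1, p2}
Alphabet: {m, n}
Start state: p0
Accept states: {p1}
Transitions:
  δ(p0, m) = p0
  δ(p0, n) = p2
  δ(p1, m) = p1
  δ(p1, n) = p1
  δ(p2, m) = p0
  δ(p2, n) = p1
Testing a few strings:
  'mn' → reject
  'n' → reject
  'nmm' → reject
  'mmnn' → accept
State roles: p0=no progress toward nn; p1=substring nn seen; p2=one trailing n
All strings over {m,n} containing the substring nn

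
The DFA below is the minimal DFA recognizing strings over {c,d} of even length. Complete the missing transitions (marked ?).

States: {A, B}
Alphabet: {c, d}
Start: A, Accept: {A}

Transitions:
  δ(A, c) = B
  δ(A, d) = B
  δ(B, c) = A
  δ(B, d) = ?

From the language and accept set, identify what each state tracks — A: even length so far; B: odd length so far.
Each missing δ(q, a) is the state matching the new tracked value after reading a.
δ(B, d) = A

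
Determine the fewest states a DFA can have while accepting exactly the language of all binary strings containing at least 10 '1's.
By Myhill–Nerode, count the distinguishable equivalence classes: 11 classes — having seen 0, 1, …, 9, or ≥10 copies of '1'; any two classes i < j (j ≤ 10) are distinguished by the string 1^(10−j), which takes class j to 10 copies (accepted) but leaves class i below 10 (rejected).
11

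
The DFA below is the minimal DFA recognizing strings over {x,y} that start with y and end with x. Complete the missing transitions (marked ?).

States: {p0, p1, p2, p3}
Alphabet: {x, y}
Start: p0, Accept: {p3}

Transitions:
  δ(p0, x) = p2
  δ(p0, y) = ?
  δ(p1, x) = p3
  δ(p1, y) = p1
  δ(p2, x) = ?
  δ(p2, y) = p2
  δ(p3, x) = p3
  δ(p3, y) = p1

From the language and accept set, identify what each state tracks — p0: no input read; p1: started with y, last symbol y; p2: started with x (dead); p3: started with y, last symbol x.
Each missing δ(q, a) is the state matching the new tracked value after reading a.
δ(p0, y) = p1; δ(p2, x) = p2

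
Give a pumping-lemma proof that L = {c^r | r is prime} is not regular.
Assume L is regular with pumping length p. Idea: pumping by a suitable count produces a composite length.
Let q be a prime with q ≥ p and choose s = c^q ∈ L. By the pumping lemma, s = xyz with |xy| ≤ p, |y| = k ≥ 1. Take i = q+1: |xy^(q+1)z| = q + q·k = q(1+k). Since q ≥ 2 and 1+k ≥ 2, q(1+k) is composite, so xy^(q+1)z ∉ L.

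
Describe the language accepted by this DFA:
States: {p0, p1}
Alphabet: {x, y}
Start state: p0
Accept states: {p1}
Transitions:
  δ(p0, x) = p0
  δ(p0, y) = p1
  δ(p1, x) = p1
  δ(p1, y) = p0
Testing a few strings:
  'xx' → reject
  'y' → accept
  'xxy' → accept
  'yyy' → accept
State roles: p0=even number of y's so far; p1=odd number of y's so far
All strings over {x,y} with an odd number of y's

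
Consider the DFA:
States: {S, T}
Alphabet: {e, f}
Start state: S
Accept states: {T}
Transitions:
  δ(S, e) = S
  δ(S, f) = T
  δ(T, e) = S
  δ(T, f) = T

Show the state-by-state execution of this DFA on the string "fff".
read 'f': S → T
  read 'f': T → T
  read 'f': T → T
S -> T -> T -> T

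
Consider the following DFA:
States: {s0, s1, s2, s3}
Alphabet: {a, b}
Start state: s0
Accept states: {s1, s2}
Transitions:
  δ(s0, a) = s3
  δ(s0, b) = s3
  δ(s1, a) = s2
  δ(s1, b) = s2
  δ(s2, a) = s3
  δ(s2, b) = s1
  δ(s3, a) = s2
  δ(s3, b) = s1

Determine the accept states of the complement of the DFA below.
Complement accept states = All states \ Original accept states
= {s0, s1, s2, s3} \ {s1, s2}
{s0, s3}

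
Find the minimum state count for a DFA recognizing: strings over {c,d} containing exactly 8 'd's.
By Myhill–Nerode, count the distinguishable equivalence classes: 10 classes — having seen 0, 1, …, 8, or >8 copies of 'd'; the count-8 class is the only accepting one and >8 is dead.
10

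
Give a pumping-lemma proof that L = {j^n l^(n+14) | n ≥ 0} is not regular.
Assume L is regular with pumping length p. Idea: pumping the j-block breaks the fixed offset of 14.
Choose s = j^p l^(p+14) ∈ L. By the pumping lemma, s = xyz with |xy| ≤ p, |y| > 0, so y = j^k with k ≥ 1. Then xy²z = j^(p+k) l^(p+14). For this to be in L we would need p+14 = (p+k)+14, i.e. k = 0, contradicting k ≥ 1. So xy²z ∉ L.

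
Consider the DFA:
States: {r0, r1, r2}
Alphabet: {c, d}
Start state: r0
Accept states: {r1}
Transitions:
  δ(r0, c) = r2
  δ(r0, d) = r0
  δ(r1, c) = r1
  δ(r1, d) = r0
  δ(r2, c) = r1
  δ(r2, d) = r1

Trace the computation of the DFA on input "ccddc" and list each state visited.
read 'c': r0 → r2
  read 'c': r2 → r1
  read 'd': r1 → r0
  read 'd': r0 → r0
  read 'c': r0 → r2
r0 -> r2 -> r1 -> r0 -> r0 -> r2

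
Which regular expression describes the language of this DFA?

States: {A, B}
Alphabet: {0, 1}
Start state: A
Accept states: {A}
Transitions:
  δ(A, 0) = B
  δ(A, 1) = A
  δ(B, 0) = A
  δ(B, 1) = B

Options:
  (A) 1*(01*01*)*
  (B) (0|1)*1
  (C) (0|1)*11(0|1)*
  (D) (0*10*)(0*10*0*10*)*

Check each option against the DFA on short strings; one disagreement eliminates an option:
  (A) 1*(01*01*)*: agrees with the DFA on every string of length ≤ 6
  (B) (0|1)*1: on ε the DFA stays in A and accepts (A ∈ Accept), but the regex does not match it → eliminate
  (C) (0|1)*11(0|1)*: on ε the DFA stays in A and accepts (A ∈ Accept), but the regex does not match it → eliminate
  (D) (0*10*)(0*10*0*10*)*: on ε the DFA stays in A and accepts (A ∈ Accept), but the regex does not match it → eliminate
Only (A) is consistent with the DFA.
(A) 1*(01*01*)*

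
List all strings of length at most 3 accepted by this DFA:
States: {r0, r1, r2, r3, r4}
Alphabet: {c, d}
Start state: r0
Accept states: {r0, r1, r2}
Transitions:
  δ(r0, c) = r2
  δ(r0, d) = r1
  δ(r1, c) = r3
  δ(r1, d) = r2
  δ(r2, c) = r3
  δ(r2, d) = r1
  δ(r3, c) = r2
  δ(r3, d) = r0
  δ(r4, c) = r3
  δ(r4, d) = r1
ε, c, d, cd, dd, ccc, ccd, cdd, dcc, dcd, ddd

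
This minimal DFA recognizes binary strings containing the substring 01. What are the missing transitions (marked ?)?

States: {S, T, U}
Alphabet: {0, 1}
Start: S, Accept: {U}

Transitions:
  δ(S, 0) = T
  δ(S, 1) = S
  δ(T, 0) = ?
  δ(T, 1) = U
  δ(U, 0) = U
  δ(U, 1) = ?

From the language and accept set, identify what each state tracks — S: no 0 seen yet; T: seen a 0, waiting for 1; U: substring 01 seen.
Each missing δ(q, a) is the state matching the new tracked value after reading a.
δ(T, 0) = T; δ(U, 1) = U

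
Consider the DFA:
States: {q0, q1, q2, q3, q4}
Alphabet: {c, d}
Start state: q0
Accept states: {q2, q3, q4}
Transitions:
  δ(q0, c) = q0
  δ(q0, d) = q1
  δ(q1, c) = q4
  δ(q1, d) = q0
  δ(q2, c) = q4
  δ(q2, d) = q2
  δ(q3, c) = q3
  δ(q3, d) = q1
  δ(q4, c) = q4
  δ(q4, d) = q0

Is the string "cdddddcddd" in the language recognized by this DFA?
Processing string "cdddddcddd":
  q0 --c--> q0
  q0 --d--> q1
  q1 --d--> q0
  q0 --d--> q1
  q1 --d--> q0
  q0 --d--> q1
  q1 --c--> q4
  q4 --d--> q0
  q0 --d--> q1
  q1 --d--> q0
Final state: q0
Accept states: {q2, q3, q4}
No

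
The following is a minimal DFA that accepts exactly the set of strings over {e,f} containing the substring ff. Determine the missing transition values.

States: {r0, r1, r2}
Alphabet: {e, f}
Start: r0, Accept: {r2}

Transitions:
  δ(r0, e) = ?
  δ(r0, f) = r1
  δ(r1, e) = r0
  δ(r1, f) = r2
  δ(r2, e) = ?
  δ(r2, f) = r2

From the language and accept set, identify what each state tracks — r0: no progress toward ff; r1: one trailing f; r2: substring ff seen.
Each missing δ(q, a) is the state matching the new tracked value after reading a.
δ(r0, e) = r0; δ(r2, e) = r2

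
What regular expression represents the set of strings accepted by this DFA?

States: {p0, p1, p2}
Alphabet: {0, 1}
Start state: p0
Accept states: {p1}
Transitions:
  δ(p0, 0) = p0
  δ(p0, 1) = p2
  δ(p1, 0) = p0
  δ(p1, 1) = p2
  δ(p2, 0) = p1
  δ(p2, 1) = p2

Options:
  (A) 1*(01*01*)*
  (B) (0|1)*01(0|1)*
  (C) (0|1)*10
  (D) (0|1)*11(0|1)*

Check each option against the DFA on short strings; one disagreement eliminates an option:
  (A) 1*(01*01*)*: on ε the DFA stays in p0 and rejects (p0 ∉ Accept), but the regex matches it → eliminate
  (B) (0|1)*01(0|1)*: on '01' the DFA goes p0 → p0 → p2 and rejects (p2 ∉ Accept), but the regex matches it → eliminate
  (C) (0|1)*10: agrees with the DFA on every string of length ≤ 6
  (D) (0|1)*11(0|1)*: on '10' the DFA goes p0 → p2 → p1 and accepts (p1 ∈ Accept), but the regex does not match it → eliminate
Only (C) is consistent with the DFA.
(C) (0|1)*10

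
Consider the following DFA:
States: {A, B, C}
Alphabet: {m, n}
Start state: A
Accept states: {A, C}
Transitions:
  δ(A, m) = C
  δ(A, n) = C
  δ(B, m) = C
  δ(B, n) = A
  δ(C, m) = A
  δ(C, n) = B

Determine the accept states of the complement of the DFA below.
Complement accept states = All states \ Original accept states
= {A, B, C} \ {A, C}
{B}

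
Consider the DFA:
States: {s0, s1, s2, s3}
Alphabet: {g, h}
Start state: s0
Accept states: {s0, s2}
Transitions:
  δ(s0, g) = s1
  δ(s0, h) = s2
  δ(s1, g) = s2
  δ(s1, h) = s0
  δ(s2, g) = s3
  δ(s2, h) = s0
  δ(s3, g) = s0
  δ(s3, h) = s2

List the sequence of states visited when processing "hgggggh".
read 'h': s0 → s2
  read 'g': s2 → s3
  read 'g': s3 → s0
  read 'g': s0 → s1
  read 'g': s1 → s2
  read 'g': s2 → s3
  read 'h': s3 → s2
s0 -> s2 -> s3 -> s0 -> s1 -> s2 -> s3 -> s2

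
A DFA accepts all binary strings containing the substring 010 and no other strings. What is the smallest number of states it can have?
By Myhill–Nerode, count the distinguishable equivalence classes: 4 classes — one per longest suffix of the input that is a prefix of '010' (lengths 0 through 2), plus an absorbing 'already seen 010' class.
4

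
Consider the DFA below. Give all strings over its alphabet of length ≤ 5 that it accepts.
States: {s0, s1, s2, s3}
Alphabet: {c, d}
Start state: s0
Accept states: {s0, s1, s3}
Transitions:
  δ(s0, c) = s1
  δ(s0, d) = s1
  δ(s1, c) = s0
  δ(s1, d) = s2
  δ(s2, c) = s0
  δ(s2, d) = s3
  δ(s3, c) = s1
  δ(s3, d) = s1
ε, c, d, cc, dc, ccc, ccd, cdc, cdd, dcc, dcd, ddc, ddd, cccc, ccdc, cdcc, cdcd, cddc, cddd, dccc, dcdc, ddcc, ddcd, dddc, dddd, ccccc, ccccd, cccdc, cccdd, ccdcc, ccdcd, ccddc, ccddd, cdccc, cdcdc, cddcc, cdddc, dcccc, dcccd, dccdc, dccdd, dcdcc, dcdcd, dcddc, dcddd, ddccc, ddcdc, dddcc, ddddc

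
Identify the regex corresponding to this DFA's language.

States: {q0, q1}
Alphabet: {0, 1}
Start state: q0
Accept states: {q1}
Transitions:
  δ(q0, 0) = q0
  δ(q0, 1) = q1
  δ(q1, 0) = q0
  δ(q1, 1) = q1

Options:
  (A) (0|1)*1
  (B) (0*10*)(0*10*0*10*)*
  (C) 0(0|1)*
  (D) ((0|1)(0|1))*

Check each option against the DFA on short strings; one disagreement eliminates an option:
  (A) (0|1)*1: agrees with the DFA on every string of length ≤ 6
  (B) (0*10*)(0*10*0*10*)*: on '10' the DFA goes q0 → q1 → q0 and rejects (q0 ∉ Accept), but the regex matches it → eliminate
  (C) 0(0|1)*: on '0' the DFA goes q0 → q0 and rejects (q0 ∉ Accept), but the regex matches it → eliminate
  (D) ((0|1)(0|1))*: on ε the DFA stays in q0 and rejects (q0 ∉ Accept), but the regex matches it → eliminate
Only (A) is consistent with the DFA.
(A) (0|1)*1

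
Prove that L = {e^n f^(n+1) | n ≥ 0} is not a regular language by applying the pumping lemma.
Assume L is regular with pumping length p. Idea: pumping the e-block breaks the fixed offset of 1.
Choose s = e^p f^(p+1) ∈ L. By the pumping lemma, s = xyz with |xy| ≤ p, |y| > 0, so y = e^k with k ≥ 1. Then xy²z = e^(p+k) f^(p+1). For this to be in L we would need p+1 = (p+k)+1, i.e. k = 0, contradicting k ≥ 1. So xy²z ∉ L.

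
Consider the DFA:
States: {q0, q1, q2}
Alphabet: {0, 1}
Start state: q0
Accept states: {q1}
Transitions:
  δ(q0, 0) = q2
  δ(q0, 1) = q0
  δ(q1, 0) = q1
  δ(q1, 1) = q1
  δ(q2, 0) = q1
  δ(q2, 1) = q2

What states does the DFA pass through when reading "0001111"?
read '0': q0 → q2
  read '0': q2 → q1
  read '0': q1 → q1
  read '1': q1 → q1
  read '1': q1 → q1
  read '1': q1 → q1
  read '1': q1 → q1
q0 -> q2 -> q1 -> q1 -> q1 -> q1 -> q1 -> q1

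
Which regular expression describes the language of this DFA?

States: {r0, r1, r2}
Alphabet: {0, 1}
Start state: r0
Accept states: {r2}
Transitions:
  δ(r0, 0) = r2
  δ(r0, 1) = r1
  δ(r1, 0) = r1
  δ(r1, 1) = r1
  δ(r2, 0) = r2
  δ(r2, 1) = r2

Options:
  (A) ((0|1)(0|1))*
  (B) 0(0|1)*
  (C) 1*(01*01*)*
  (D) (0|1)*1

Check each option against the DFA on short strings; one disagreement eliminates an option:
  (A) ((0|1)(0|1))*: on ε the DFA stays in r0 and rejects (r0 ∉ Accept), but the regex matches it → eliminate
  (B) 0(0|1)*: agrees with the DFA on every string of length ≤ 6
  (C) 1*(01*01*)*: on ε the DFA stays in r0 and rejects (r0 ∉ Accept), but the regex matches it → eliminate
  (D) (0|1)*1: on '0' the DFA goes r0 → r2 and accepts (r2 ∈ Accept), but the regex does not match it → eliminate
Only (B) is consistent with the DFA.
(B) 0(0|1)*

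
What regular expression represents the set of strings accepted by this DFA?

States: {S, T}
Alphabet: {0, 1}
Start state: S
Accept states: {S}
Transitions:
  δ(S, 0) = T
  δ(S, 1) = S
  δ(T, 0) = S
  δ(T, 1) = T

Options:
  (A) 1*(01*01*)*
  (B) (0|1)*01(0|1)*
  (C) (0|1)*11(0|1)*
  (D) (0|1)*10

Check each option against the DFA on short strings; one disagreement eliminates an option:
  (A) 1*(01*01*)*: agrees with the DFA on every string of length ≤ 6
  (B) (0|1)*01(0|1)*: on ε the DFA stays in S and accepts (S ∈ Accept), but the regex does not match it → eliminate
  (C) (0|1)*11(0|1)*: on ε the DFA stays in S and accepts (S ∈ Accept), but the regex does not match it → eliminate
  (D) (0|1)*10: on ε the DFA stays in S and accepts (S ∈ Accept), but the regex does not match it → eliminate
Only (A) is consistent with the DFA.
(A) 1*(01*01*)*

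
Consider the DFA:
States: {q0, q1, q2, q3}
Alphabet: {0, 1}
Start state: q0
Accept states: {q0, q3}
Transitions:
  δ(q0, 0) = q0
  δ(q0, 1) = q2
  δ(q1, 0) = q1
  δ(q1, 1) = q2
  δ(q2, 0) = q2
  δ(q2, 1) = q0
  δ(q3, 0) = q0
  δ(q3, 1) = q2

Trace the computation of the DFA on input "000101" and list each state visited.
read '0': q0 → q0
  read '0': q0 → q0
  read '0': q0 → q0
  read '1': q0 → q2
  read '0': q2 → q2
  read '1': q2 → q0
q0 -> q0 -> q0 -> q0 -> q2 -> q2 -> q0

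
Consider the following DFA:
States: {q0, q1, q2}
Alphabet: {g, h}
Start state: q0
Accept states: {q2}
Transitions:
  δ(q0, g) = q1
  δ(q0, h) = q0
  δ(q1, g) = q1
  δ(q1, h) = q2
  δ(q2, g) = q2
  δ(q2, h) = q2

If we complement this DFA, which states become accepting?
Complement accept states = All states \ Original accept states
= {q0, q1, q2} \ {q2}
{q0, q1}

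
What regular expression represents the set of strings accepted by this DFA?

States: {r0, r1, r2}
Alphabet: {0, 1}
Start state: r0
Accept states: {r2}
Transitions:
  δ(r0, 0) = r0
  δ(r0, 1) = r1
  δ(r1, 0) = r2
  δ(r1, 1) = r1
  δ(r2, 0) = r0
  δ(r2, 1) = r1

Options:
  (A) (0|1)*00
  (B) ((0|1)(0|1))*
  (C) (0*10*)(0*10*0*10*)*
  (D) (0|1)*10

Check each option against the DFA on short strings; one disagreement eliminates an option:
  (A) (0|1)*00: on '00' the DFA goes r0 → r0 → r0 and rejects (r0 ∉ Accept), but the regex matches it → eliminate
  (B) ((0|1)(0|1))*: on ε the DFA stays in r0 and rejects (r0 ∉ Accept), but the regex matches it → eliminate
  (C) (0*10*)(0*10*0*10*)*: on '1' the DFA goes r0 → r1 and rejects (r1 ∉ Accept), but the regex matches it → eliminate
  (D) (0|1)*10: agrees with the DFA on every string of length ≤ 6
Only (D) is consistent with the DFA.
(D) (0|1)*10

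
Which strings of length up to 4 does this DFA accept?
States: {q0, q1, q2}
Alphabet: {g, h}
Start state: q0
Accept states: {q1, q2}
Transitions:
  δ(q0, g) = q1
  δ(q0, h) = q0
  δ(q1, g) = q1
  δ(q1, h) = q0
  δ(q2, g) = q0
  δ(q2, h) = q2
g, gg, hg, ggg, ghg, hgg, hhg, gggg, gghg, ghgg, ghhg, hggg, hghg, hhgg, hhhg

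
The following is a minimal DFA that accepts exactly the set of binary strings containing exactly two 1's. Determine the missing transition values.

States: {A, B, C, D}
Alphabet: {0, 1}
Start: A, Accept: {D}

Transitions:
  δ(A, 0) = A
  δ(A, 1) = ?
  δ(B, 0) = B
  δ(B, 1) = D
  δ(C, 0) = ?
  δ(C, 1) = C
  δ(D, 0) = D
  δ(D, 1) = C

From the language and accept set, identify what each state tracks — A: zero 1's; B: one 1; C: ≥ three 1's (dead); D: two 1's.
Each missing δ(q, a) is the state matching the new tracked value after reading a.
δ(A, 1) = B; δ(C, 0) = C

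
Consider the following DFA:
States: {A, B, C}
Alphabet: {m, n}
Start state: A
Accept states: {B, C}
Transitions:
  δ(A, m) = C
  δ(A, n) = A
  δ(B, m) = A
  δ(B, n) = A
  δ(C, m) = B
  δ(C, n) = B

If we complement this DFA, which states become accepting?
Complement accept states = All states \ Original accept states
= {A, B, C} \ {B, C}
{A}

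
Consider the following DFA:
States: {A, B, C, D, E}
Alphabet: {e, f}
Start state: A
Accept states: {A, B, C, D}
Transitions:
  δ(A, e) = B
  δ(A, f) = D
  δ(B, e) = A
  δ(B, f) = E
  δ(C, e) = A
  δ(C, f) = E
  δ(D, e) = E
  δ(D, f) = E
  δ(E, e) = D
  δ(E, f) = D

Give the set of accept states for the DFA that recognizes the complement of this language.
Complement accept states = All states \ Original accept states
= {A, B, C, D, E} \ {A, B, C, D}
{E}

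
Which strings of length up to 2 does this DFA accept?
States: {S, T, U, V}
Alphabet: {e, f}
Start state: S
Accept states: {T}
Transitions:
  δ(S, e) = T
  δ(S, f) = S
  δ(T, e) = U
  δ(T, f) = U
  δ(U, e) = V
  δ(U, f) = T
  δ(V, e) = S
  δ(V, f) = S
e, fe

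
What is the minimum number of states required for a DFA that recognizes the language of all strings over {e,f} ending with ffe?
By Myhill–Nerode, count the distinguishable equivalence classes: 4 classes — one per longest suffix of the input that is a prefix of 'ffe' (lengths 0 through 3); only the length-3 class is accepting.
4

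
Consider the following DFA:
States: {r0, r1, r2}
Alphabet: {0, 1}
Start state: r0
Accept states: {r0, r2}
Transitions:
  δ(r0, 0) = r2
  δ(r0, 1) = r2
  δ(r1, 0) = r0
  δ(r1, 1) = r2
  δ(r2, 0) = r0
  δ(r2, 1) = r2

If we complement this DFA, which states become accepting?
Complement accept states = All states \ Original accept states
= {r0, r1, r2} \ {r0, r2}
{r1}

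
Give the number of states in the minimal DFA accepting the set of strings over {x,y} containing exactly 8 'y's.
By Myhill–Nerode, count the distinguishable equivalence classes: 10 classes — having seen 0, 1, …, 8, or >8 copies of 'y'; the count-8 class is the only accepting one and >8 is dead.
10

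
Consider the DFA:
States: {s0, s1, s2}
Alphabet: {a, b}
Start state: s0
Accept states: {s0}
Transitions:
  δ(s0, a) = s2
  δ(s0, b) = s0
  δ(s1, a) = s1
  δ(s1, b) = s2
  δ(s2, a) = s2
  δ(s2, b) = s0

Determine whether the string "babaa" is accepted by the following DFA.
Processing string "babaa":
  s0 --b--> s0
  s0 --a--> s2
  s2 --b--> s0
  s0 --a--> s2
  s2 --a--> s2
Final state: s2
Accept states: {s0}
No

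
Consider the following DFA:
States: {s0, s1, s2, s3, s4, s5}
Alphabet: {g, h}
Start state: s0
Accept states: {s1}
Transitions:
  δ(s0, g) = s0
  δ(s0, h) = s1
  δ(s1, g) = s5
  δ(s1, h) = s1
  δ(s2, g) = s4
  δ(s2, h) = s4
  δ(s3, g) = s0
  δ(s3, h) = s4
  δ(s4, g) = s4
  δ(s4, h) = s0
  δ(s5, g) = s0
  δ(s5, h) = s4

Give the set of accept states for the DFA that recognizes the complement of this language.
Complement accept states = All states \ Original accept states
= {s0, s1, s2, s3, s4, s5} \ {s1}
{s0, s2, s3, s4, s5}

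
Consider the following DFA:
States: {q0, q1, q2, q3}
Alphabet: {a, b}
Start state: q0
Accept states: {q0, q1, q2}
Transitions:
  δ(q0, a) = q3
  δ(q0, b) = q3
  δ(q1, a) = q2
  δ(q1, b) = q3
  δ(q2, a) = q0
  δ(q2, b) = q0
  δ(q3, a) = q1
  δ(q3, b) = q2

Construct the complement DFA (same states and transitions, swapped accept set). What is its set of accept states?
Complement accept states = All states \ Original accept states
= {q0, q1, q2, q3} \ {q0, q1, q2}
{q3}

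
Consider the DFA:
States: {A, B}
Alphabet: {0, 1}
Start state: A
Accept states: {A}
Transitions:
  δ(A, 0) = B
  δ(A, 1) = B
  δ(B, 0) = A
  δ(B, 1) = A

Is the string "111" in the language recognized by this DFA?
Processing string "111":
  A --1--> B
  B --1--> A
  A --1--> B
Final state: B
Accept states: {A}
No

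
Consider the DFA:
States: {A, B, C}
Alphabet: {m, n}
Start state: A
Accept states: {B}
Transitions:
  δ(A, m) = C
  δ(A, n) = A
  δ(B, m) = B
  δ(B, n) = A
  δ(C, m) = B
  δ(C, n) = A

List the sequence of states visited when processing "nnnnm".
read 'n': A → A
  read 'n': A → A
  read 'n': A → A
  read 'n': A → A
  read 'm': A → C
A -> A -> A -> A -> A -> C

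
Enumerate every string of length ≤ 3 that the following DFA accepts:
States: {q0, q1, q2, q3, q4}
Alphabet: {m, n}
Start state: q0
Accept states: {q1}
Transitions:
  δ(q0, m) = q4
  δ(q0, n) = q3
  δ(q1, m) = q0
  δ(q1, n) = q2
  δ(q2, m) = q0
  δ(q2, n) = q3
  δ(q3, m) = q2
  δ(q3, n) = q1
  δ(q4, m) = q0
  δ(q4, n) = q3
nn, mnn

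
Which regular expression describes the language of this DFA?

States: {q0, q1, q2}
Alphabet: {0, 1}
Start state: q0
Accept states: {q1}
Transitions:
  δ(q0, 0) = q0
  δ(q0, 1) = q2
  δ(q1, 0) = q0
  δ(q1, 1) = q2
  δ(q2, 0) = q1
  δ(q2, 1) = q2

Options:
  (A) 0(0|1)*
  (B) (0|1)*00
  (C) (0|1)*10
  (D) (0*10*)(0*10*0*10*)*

Check each option against the DFA on short strings; one disagreement eliminates an option:
  (A) 0(0|1)*: on '0' the DFA goes q0 → q0 and rejects (q0 ∉ Accept), but the regex matches it → eliminate
  (B) (0|1)*00: on '00' the DFA goes q0 → q0 → q0 and rejects (q0 ∉ Accept), but the regex matches it → eliminate
  (C) (0|1)*10: agrees with the DFA on every string of length ≤ 6
  (D) (0*10*)(0*10*0*10*)*: on '1' the DFA goes q0 → q2 and rejects (q2 ∉ Accept), but the regex matches it → eliminate
Only (C) is consistent with the DFA.
(C) (0|1)*10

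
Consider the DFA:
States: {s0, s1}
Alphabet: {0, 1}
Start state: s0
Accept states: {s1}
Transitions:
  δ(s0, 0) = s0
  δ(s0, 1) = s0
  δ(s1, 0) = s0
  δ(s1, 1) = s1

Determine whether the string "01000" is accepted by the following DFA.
Processing string "01000":
  s0 --0--> s0
  s0 --1--> s0
  s0 --0--> s0
  s0 --0--> s0
  s0 --0--> s0
Final state: s0
Accept states: {s1}
No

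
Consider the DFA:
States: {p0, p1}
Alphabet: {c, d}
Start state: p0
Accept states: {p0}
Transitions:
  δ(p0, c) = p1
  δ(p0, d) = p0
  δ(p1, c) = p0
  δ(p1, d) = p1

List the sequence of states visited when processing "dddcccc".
read 'd': p0 → p0
  read 'd': p0 → p0
  read 'd': p0 → p0
  read 'c': p0 → p1
  read 'c': p1 → p0
  read 'c': p0 → p1
  read 'c': p1 → p0
p0 -> p0 -> p0 -> p0 -> p1 -> p0 -> p1 -> p0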